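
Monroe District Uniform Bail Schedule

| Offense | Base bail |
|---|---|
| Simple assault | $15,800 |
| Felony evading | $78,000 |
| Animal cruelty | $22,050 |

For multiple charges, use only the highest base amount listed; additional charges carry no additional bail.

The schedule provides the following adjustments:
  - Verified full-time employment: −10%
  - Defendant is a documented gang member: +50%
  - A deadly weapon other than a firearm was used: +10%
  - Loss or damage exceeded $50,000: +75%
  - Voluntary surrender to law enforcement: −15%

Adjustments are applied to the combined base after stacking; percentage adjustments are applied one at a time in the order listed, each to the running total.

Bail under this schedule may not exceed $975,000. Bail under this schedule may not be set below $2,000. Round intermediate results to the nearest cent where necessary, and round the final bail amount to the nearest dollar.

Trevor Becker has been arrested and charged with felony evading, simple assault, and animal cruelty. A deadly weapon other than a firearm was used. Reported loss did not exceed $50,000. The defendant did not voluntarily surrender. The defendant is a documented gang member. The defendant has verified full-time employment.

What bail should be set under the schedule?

Base amounts from the schedule: felony evading $78,000; simple assault $15,800; animal cruelty $22,050.
Stacking rule: use the highest base only. Highest is felony evading at $78,000. Combined base = $78,000.
Verified full-time employment (−10%): $78,000 × 0.9 = $70,200.
Defendant is a documented gang member (+50%): $70,200 × 1.5 = $105,300.
A deadly weapon other than a firearm was used (+10%): $105,300 × 1.1 = $115,830.
$115,830 is within the $975,000 maximum.
$115,830 is at or above the $2,000 minimum.

$115,830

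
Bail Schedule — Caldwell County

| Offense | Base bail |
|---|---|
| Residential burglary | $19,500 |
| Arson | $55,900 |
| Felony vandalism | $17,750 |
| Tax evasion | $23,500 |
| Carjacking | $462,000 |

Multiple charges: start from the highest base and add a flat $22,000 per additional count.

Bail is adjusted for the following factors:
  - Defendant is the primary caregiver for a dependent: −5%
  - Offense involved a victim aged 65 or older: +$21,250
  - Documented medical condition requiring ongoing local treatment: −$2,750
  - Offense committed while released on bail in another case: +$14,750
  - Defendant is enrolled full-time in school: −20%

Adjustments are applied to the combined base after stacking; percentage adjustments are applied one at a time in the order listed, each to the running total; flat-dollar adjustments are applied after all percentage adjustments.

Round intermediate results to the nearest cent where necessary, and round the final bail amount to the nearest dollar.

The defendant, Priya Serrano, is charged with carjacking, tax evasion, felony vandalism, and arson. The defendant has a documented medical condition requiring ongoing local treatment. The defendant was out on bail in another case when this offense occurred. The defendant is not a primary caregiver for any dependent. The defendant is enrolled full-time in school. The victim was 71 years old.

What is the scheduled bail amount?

$455,650

Base amounts from the schedule: carjacking $462,000; tax evasion $23,500; felony vandalism $17,750; arson $55,900.
Stacking rule: highest base plus $22,000 per additional charge. Highest is carjacking at $462,000; 3 additional charges → +$66,000. Combined base = $528,000.
Defendant is enrolled full-time in school (−20%): $528,000 × 0.8 = $422,400.
Offense involved a victim aged 65 or older (+$21,250 flat): $422,400 + $21,250 = $443,650.
Documented medical condition requiring ongoing local treatment (−$2,750 flat): $443,650 − $2,750 = $440,900.
Offense committed while released on bail in another case (+$14,750 flat): $440,900 + $14,750 = $455,650.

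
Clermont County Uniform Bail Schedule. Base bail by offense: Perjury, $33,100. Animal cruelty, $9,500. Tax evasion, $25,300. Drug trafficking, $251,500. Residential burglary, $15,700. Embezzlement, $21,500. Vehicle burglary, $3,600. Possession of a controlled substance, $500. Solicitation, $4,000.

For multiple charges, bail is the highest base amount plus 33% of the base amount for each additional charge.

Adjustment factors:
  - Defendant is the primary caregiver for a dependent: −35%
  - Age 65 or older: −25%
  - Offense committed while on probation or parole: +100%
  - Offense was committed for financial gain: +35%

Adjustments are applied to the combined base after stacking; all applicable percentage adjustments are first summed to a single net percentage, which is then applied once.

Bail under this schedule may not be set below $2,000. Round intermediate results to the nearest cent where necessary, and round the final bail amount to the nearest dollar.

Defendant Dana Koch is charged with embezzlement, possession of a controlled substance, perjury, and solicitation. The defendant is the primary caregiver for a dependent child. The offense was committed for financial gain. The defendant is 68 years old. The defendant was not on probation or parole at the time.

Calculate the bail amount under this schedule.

Base amounts from the schedule: embezzlement $21,500; possession of a controlled substance $500; perjury $33,100; solicitation $4,000.
Stacking rule: highest base plus 33% of each additional charge. Highest is perjury at $33,100. Additional: $21,500 × 33% = $7,095; $500 × 33% = $165; $4,000 × 33% = $1,320. Combined base = $33,100 + $8,580 = $41,680.
Net percentage adjustment: −35% −25% +35% = −25%. $41,680 × 0.75 = $31,260.
$31,260 is at or above the $2,000 minimum.

$31,260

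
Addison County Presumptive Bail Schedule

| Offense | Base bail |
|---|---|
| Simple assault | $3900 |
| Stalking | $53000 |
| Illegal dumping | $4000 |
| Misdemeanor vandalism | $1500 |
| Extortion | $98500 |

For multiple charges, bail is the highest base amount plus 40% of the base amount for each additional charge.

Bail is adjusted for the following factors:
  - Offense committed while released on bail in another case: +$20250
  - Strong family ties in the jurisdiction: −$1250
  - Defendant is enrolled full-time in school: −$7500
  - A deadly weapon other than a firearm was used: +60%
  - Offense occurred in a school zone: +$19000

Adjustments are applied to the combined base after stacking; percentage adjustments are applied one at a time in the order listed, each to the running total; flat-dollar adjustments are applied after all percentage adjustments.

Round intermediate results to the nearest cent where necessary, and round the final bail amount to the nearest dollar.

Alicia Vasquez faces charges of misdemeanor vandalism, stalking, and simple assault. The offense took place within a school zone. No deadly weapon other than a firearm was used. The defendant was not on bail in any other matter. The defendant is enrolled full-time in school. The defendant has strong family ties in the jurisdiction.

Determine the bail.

$65410

Base amounts from the schedule: misdemeanor vandalism $1500; stalking $53000; simple assault $3900.
Stacking rule: highest base plus 40% of each additional charge. Highest is stalking at $53000. Additional: $1500 × 40% = $600; $3900 × 40% = $1560. Combined base = $53000 + $2160 = $55160.
Strong family ties in the jurisdiction (−$1250 flat): $55160 − $1250 = $53910.
Defendant is enrolled full-time in school (−$7500 flat): $53910 − $7500 = $46410.
Offense occurred in a school zone (+$19000 flat): $46410 + $19000 = $65410.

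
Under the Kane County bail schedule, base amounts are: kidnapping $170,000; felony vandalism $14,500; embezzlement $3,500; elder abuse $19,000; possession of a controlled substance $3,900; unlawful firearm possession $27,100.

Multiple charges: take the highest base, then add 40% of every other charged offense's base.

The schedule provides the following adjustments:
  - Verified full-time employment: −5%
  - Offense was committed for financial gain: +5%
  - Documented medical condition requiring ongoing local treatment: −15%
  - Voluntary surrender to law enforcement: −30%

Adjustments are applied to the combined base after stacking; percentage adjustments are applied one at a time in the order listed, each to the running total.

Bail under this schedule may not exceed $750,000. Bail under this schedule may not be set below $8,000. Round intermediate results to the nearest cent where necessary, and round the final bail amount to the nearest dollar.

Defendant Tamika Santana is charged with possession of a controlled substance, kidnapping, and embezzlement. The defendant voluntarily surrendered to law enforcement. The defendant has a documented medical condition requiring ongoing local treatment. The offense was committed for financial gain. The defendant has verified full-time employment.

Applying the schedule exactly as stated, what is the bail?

$102,654

Base amounts from the schedule: possession of a controlled substance $3,900; kidnapping $170,000; embezzlement $3,500.
Stacking rule: highest base plus 40% of each additional charge. Highest is kidnapping at $170,000. Additional: $3,900 × 40% = $1,560; $3,500 × 40% = $1,400. Combined base = $170,000 + $2,960 = $172,960.
Verified full-time employment (−5%): $172,960 × 0.95 = $164,312.
Offense was committed for financial gain (+5%): $164,312 × 1.05 = $172,527.60.
Documented medical condition requiring ongoing local treatment (−15%): $172,527.60 × 0.85 = $146,648.46.
Voluntary surrender to law enforcement (−30%): $146,648.46 × 0.7 = $102,653.92.
$102,653.92 is within the $750,000 maximum.
$102,653.92 is at or above the $8,000 minimum.
Rounded to the nearest dollar: $102,654.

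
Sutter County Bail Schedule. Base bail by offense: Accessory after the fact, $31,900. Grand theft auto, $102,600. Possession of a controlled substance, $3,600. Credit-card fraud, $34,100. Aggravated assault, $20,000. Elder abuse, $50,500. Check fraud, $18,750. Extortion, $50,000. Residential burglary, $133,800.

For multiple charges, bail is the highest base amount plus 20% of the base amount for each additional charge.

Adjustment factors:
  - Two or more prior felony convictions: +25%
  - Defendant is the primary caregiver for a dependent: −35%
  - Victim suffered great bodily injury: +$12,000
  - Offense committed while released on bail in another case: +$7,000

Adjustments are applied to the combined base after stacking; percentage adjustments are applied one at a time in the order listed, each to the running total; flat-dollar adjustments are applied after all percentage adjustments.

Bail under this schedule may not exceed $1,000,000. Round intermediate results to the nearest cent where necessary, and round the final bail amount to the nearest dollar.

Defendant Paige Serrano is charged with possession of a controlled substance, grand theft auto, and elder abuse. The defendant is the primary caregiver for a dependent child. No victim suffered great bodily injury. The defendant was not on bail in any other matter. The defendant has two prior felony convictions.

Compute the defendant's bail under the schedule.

Base amounts from the schedule: possession of a controlled substance $3,600; grand theft auto $102,600; elder abuse $50,500.
Stacking rule: highest base plus 20% of each additional charge. Highest is grand theft auto at $102,600. Additional: $3,600 × 20% = $720; $50,500 × 20% = $10,100. Combined base = $102,600 + $10,820 = $113,420.
Two or more prior felony convictions (+25%): $113,420 × 1.25 = $141,775.
Defendant is the primary caregiver for a dependent (−35%): $141,775 × 0.65 = $92,153.75.
$92,153.75 is within the $1,000,000 maximum.
Rounded to the nearest dollar: $92,154.

$92,154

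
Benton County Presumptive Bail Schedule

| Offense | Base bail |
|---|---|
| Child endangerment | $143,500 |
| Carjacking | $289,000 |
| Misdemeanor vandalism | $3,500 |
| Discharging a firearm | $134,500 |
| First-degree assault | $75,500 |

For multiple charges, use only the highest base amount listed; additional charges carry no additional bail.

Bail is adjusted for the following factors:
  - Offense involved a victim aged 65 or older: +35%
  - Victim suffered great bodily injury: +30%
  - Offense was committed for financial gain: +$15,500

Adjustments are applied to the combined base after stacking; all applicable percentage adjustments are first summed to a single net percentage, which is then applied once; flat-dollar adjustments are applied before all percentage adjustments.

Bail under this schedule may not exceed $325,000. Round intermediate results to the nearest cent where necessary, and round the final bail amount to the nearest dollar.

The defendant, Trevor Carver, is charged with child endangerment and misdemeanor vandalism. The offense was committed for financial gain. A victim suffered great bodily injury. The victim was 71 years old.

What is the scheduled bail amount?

$262,350

Base amounts from the schedule: child endangerment $143,500; misdemeanor vandalism $3,500.
Stacking rule: use the highest base only. Highest is child endangerment at $143,500. Combined base = $143,500.
Offense was committed for financial gain (+$15,500 flat): $143,500 + $15,500 = $159,000.
Net percentage adjustment: +35% +30% = +65%. $159,000 × 1.65 = $262,350.
$262,350 is within the $325,000 maximum.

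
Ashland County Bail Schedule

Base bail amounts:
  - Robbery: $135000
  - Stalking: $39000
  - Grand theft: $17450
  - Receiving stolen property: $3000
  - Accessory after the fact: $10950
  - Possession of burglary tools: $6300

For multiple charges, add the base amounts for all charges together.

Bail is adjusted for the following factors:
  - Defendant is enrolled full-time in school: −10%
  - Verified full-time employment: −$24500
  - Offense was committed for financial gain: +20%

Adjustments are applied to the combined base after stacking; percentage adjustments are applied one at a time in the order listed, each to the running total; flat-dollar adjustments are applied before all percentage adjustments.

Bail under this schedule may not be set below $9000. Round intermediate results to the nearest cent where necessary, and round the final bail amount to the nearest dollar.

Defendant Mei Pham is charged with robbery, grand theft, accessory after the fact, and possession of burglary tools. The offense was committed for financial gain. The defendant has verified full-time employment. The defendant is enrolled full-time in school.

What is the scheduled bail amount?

$156816

Base amounts from the schedule: robbery $135000; grand theft $17450; accessory after the fact $10950; possession of burglary tools $6300.
Stacking rule: sum of all bases. $135000 + $17450 + $10950 + $6300 = $169700.
Verified full-time employment (−$24500 flat): $169700 − $24500 = $145200.
Defendant is enrolled full-time in school (−10%): $145200 × 0.9 = $130680.
Offense was committed for financial gain (+20%): $130680 × 1.2 = $156816.
$156816 is at or above the $9000 minimum.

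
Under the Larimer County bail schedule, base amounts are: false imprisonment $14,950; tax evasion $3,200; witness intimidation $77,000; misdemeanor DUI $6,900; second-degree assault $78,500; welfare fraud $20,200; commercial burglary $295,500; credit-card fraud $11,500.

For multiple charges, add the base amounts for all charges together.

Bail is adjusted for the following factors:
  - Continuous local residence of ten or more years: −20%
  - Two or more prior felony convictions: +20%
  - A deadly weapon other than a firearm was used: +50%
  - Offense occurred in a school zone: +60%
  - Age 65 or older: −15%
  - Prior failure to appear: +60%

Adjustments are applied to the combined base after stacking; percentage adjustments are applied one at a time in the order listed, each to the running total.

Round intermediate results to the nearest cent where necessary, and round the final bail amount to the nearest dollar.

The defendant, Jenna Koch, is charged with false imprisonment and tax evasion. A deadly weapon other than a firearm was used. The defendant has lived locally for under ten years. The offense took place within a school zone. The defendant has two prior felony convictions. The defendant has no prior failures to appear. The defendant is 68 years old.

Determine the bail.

Base amounts from the schedule: false imprisonment $14,950; tax evasion $3,200.
Stacking rule: sum of all bases. $14,950 + $3,200 = $18,150.
Two or more prior felony convictions (+20%): $18,150 × 1.2 = $21,780.
A deadly weapon other than a firearm was used (+50%): $21,780 × 1.5 = $32,670.
Offense occurred in a school zone (+60%): $32,670 × 1.6 = $52,272.
Age 65 or older (−15%): $52,272 × 0.85 = $44,431.20.
Rounded to the nearest dollar: $44,431.

$44,431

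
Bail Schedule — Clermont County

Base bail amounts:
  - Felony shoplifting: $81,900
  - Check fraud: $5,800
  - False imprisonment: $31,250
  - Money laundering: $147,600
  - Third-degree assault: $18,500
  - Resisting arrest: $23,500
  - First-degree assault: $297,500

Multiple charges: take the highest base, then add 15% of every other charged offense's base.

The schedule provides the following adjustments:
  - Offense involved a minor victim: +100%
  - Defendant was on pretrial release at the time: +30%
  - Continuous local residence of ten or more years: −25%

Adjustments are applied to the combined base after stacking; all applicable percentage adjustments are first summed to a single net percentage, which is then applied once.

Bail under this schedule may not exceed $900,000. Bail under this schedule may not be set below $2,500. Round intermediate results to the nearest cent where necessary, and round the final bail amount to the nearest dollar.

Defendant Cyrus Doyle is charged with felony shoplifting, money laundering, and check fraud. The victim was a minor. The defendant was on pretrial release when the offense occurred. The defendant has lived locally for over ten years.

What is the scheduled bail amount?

Base amounts from the schedule: felony shoplifting $81,900; money laundering $147,600; check fraud $5,800.
Stacking rule: highest base plus 15% of each additional charge. Highest is money laundering at $147,600. Additional: $81,900 × 15% = $12,285; $5,800 × 15% = $870. Combined base = $147,600 + $13,155 = $160,755.
Net percentage adjustment: +100% +30% −25% = +105%. $160,755 × 2.05 = $329,547.75.
$329,547.75 is within the $900,000 maximum.
$329,547.75 is at or above the $2,500 minimum.
Rounded to the nearest dollar: $329,548.

$329,548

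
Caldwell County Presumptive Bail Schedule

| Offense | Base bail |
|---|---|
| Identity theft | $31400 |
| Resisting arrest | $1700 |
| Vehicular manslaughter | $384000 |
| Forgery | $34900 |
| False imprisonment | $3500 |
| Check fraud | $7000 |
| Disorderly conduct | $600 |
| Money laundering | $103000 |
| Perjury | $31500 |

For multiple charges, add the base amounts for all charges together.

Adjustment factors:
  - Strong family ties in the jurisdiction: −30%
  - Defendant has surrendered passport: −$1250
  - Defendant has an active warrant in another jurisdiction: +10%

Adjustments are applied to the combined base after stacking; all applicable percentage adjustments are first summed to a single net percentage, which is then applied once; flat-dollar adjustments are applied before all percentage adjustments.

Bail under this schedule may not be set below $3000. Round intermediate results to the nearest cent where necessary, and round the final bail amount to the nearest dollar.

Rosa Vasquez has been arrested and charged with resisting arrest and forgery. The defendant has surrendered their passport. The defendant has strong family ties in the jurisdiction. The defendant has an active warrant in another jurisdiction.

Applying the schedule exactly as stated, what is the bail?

Base amounts from the schedule: resisting arrest $1700; forgery $34900.
Stacking rule: sum of all bases. $1700 + $34900 = $36600.
Defendant has surrendered passport (−$1250 flat): $36600 − $1250 = $35350.
Net percentage adjustment: −30% +10% = −20%. $35350 × 0.8 = $28280.
$28280 is at or above the $3000 minimum.

$28280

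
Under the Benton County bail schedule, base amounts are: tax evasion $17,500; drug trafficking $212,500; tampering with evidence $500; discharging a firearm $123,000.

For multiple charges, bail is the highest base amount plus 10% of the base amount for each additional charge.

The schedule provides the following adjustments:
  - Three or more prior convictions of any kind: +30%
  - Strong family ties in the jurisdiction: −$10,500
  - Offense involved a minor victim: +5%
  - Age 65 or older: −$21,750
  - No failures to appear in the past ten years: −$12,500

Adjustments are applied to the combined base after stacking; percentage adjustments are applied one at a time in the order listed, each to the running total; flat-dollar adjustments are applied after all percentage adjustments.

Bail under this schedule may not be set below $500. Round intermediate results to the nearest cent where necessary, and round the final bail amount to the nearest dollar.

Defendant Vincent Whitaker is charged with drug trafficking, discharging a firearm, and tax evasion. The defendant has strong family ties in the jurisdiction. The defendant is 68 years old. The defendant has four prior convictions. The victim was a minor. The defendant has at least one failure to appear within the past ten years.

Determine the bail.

Base amounts from the schedule: drug trafficking $212,500; discharging a firearm $123,000; tax evasion $17,500.
Stacking rule: highest base plus 10% of each additional charge. Highest is drug trafficking at $212,500. Additional: $123,000 × 10% = $12,300; $17,500 × 10% = $1,750. Combined base = $212,500 + $14,050 = $226,550.
Three or more prior convictions of any kind (+30%): $226,550 × 1.3 = $294,515.
Offense involved a minor victim (+5%): $294,515 × 1.05 = $309,240.75.
Strong family ties in the jurisdiction (−$10,500 flat): $309,240.75 − $10,500 = $298,740.75.
Age 65 or older (−$21,750 flat): $298,740.75 − $21,750 = $276,990.75.
$276,990.75 is at or above the $500 minimum.
Rounded to the nearest dollar: $276,991.

$276,991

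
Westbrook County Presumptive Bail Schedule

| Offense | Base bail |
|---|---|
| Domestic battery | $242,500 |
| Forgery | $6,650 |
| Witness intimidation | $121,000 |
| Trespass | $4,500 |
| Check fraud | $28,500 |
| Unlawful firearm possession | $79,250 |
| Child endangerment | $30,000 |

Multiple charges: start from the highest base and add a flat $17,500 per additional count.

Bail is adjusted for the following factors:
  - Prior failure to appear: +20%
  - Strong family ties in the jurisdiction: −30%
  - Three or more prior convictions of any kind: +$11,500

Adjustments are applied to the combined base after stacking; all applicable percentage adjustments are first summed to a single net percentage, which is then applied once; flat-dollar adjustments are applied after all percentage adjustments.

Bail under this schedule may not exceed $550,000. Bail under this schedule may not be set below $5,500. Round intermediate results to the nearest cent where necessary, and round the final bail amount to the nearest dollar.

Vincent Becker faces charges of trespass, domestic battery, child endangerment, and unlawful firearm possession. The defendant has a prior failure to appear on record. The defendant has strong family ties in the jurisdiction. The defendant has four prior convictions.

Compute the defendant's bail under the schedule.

Base amounts from the schedule: trespass $4,500; domestic battery $242,500; child endangerment $30,000; unlawful firearm possession $79,250.
Stacking rule: highest base plus $17,500 per additional charge. Highest is domestic battery at $242,500; 3 additional charges → +$52,500. Combined base = $295,000.
Net percentage adjustment: +20% −30% = −10%. $295,000 × 0.9 = $265,500.
Three or more prior convictions of any kind (+$11,500 flat): $265,500 + $11,500 = $277,000.
$277,000 is within the $550,000 maximum.
$277,000 is at or above the $5,500 minimum.

$277,000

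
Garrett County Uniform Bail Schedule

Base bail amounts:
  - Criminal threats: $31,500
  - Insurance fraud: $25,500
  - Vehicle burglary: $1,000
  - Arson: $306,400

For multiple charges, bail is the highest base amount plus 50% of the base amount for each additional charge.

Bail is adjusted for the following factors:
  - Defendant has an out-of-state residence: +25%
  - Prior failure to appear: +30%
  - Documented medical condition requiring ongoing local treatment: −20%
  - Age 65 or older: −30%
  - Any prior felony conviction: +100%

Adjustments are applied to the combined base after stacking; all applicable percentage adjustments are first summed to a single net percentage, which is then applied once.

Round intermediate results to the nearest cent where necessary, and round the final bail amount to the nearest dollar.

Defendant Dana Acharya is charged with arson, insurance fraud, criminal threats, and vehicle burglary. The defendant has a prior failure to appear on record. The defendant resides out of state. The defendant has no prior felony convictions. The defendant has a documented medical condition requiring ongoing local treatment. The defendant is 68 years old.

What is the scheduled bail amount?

Base amounts from the schedule: arson $306,400; insurance fraud $25,500; criminal threats $31,500; vehicle burglary $1,000.
Stacking rule: highest base plus 50% of each additional charge. Highest is arson at $306,400. Additional: $25,500 × 50% = $12,750; $31,500 × 50% = $15,750; $1,000 × 50% = $500. Combined base = $306,400 + $29,000 = $335,400.
Net percentage adjustment: +25% +30% −20% −30% = +5%. $335,400 × 1.05 = $352,170.

$352,170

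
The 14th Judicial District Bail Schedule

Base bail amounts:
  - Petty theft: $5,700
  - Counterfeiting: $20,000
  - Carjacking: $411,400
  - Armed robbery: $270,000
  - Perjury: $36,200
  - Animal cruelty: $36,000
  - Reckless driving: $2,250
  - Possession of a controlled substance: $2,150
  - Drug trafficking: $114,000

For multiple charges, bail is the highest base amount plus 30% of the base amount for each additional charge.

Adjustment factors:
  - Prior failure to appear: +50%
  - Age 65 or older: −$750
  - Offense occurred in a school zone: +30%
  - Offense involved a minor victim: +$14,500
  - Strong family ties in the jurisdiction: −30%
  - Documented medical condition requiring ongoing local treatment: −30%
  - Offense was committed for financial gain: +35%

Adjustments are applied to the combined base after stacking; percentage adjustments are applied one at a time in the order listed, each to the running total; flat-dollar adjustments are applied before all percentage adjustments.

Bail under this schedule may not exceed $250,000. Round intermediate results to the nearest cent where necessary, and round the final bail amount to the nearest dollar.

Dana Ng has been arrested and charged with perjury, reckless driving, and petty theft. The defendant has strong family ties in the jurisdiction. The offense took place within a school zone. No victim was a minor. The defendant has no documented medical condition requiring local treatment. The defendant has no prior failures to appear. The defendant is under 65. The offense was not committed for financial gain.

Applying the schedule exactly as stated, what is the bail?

Base amounts from the schedule: perjury $36,200; reckless driving $2,250; petty theft $5,700.
Stacking rule: highest base plus 30% of each additional charge. Highest is perjury at $36,200. Additional: $2,250 × 30% = $675; $5,700 × 30% = $1,710. Combined base = $36,200 + $2,385 = $38,585.
Offense occurred in a school zone (+30%): $38,585 × 1.3 = $50,160.50.
Strong family ties in the jurisdiction (−30%): $50,160.50 × 0.7 = $35,112.35.
$35,112.35 is within the $250,000 maximum.
Rounded to the nearest dollar: $35,112.

$35,112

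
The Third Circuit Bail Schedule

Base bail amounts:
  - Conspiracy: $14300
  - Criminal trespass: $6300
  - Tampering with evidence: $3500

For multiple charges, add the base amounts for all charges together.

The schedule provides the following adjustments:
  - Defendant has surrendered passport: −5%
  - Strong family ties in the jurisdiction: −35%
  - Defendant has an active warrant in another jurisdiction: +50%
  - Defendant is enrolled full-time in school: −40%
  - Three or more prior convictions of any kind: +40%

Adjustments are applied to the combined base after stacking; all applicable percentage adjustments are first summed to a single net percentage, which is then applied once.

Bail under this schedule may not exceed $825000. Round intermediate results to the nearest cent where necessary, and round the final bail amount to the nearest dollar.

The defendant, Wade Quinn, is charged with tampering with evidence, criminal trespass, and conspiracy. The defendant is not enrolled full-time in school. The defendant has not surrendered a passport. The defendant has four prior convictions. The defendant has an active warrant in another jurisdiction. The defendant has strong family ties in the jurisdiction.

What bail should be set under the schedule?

Base amounts from the schedule: tampering with evidence $3500; criminal trespass $6300; conspiracy $14300.
Stacking rule: sum of all bases. $3500 + $6300 + $14300 = $24100.
Net percentage adjustment: −35% +50% +40% = +55%. $24100 × 1.55 = $37355.
$37355 is within the $825000 maximum.

$37355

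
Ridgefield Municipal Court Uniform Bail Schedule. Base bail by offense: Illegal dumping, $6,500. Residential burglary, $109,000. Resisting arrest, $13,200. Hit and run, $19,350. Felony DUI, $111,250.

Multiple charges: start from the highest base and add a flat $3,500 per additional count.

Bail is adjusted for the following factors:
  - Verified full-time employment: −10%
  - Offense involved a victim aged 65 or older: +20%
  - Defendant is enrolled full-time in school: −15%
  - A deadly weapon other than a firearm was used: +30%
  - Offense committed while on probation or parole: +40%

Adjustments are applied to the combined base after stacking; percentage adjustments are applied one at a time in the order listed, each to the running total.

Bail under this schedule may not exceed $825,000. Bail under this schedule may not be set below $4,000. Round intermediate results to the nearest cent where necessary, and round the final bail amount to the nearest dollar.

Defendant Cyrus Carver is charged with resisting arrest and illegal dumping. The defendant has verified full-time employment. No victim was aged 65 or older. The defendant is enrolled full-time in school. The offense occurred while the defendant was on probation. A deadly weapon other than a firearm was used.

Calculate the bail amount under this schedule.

Base amounts from the schedule: resisting arrest $13,200; illegal dumping $6,500.
Stacking rule: highest base plus $3,500 per additional charge. Highest is resisting arrest at $13,200; 1 additional charge → +$3,500. Combined base = $16,700.
Verified full-time employment (−10%): $16,700 × 0.9 = $15,030.
Defendant is enrolled full-time in school (−15%): $15,030 × 0.85 = $12,775.50.
A deadly weapon other than a firearm was used (+30%): $12,775.50 × 1.3 = $16,608.15.
Offense committed while on probation or parole (+40%): $16,608.15 × 1.4 = $23,251.41.
$23,251.41 is within the $825,000 maximum.
$23,251.41 is at or above the $4,000 minimum.
Rounded to the nearest dollar: $23,251.

$23,251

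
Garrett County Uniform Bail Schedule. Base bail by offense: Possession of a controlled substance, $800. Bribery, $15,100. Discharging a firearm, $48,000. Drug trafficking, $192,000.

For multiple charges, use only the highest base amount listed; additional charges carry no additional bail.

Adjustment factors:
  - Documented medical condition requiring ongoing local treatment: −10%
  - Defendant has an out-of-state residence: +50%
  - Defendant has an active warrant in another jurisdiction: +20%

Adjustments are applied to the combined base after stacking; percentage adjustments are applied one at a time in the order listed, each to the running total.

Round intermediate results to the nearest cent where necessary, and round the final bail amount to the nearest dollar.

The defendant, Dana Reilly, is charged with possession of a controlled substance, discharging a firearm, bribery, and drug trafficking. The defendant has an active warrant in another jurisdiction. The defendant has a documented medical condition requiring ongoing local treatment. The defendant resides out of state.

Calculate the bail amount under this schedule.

$311,040

Base amounts from the schedule: possession of a controlled substance $800; discharging a firearm $48,000; bribery $15,100; drug trafficking $192,000.
Stacking rule: use the highest base only. Highest is drug trafficking at $192,000. Combined base = $192,000.
Documented medical condition requiring ongoing local treatment (−10%): $192,000 × 0.9 = $172,800.
Defendant has an out-of-state residence (+50%): $172,800 × 1.5 = $259,200.
Defendant has an active warrant in another jurisdiction (+20%): $259,200 × 1.2 = $311,040.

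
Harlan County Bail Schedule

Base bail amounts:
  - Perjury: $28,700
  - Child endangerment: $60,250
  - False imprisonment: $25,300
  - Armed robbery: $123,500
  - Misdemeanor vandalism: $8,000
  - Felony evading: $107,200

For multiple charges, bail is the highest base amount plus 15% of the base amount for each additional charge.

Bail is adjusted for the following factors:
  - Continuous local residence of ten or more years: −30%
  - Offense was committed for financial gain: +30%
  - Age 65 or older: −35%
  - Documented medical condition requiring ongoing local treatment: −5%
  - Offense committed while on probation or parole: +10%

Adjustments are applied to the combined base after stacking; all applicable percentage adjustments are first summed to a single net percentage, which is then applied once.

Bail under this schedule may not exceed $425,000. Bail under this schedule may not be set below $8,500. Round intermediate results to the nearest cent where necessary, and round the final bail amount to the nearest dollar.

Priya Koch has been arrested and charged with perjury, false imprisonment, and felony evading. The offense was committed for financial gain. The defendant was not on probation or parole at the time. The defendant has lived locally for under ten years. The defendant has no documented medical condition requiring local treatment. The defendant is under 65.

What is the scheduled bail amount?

Base amounts from the schedule: perjury $28,700; false imprisonment $25,300; felony evading $107,200.
Stacking rule: highest base plus 15% of each additional charge. Highest is felony evading at $107,200. Additional: $28,700 × 15% = $4,305; $25,300 × 15% = $3,795. Combined base = $107,200 + $8,100 = $115,300.
Offense was committed for financial gain (+30%): $115,300 × 1.3 = $149,890.
$149,890 is within the $425,000 maximum.
$149,890 is at or above the $8,500 minimum.

$149,890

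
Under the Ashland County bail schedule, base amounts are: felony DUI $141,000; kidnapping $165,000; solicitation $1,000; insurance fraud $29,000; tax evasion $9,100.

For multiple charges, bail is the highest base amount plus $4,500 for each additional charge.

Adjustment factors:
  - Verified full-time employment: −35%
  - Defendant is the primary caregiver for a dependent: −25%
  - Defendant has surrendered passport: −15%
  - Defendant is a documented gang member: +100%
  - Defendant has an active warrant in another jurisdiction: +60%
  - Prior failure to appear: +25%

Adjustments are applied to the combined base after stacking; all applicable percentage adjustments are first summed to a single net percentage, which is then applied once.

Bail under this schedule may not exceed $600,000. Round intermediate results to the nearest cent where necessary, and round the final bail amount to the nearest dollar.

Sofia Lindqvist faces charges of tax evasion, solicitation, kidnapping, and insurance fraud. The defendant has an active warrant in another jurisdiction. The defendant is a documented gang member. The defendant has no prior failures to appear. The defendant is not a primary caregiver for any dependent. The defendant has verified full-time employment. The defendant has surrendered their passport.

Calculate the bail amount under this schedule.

$374,850

Base amounts from the schedule: tax evasion $9,100; solicitation $1,000; kidnapping $165,000; insurance fraud $29,000.
Stacking rule: highest base plus $4,500 per additional charge. Highest is kidnapping at $165,000; 3 additional charges → +$13,500. Combined base = $178,500.
Net percentage adjustment: −35% −15% +100% +60% = +110%. $178,500 × 2.1 = $374,850.
$374,850 is within the $600,000 maximum.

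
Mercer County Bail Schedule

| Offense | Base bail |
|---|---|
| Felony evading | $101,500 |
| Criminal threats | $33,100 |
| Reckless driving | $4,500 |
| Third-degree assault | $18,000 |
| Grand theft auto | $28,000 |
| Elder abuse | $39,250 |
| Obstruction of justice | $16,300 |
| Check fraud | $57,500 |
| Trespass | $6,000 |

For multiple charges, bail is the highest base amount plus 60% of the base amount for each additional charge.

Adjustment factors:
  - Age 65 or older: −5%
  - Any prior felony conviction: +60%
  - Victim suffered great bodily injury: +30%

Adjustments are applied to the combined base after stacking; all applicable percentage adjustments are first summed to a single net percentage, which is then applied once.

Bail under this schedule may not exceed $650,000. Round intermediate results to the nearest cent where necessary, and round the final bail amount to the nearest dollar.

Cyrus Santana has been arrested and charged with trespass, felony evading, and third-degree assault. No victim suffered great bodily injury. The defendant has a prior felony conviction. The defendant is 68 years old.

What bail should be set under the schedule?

$179,645

Base amounts from the schedule: trespass $6,000; felony evading $101,500; third-degree assault $18,000.
Stacking rule: highest base plus 60% of each additional charge. Highest is felony evading at $101,500. Additional: $6,000 × 60% = $3,600; $18,000 × 60% = $10,800. Combined base = $101,500 + $14,400 = $115,900.
Net percentage adjustment: −5% +60% = +55%. $115,900 × 1.55 = $179,645.
$179,645 is within the $650,000 maximum.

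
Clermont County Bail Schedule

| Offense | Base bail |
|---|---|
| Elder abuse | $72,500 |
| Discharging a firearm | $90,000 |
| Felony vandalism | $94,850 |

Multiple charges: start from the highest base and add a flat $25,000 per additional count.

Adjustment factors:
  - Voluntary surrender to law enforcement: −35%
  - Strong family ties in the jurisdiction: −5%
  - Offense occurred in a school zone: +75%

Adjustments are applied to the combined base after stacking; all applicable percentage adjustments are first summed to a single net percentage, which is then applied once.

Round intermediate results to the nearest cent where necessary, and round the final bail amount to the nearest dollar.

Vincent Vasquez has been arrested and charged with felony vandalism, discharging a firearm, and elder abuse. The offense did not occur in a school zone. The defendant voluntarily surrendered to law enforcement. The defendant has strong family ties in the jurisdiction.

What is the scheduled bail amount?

$86,910

Base amounts from the schedule: felony vandalism $94,850; discharging a firearm $90,000; elder abuse $72,500.
Stacking rule: highest base plus $25,000 per additional charge. Highest is felony vandalism at $94,850; 2 additional charges → +$50,000. Combined base = $144,850.
Net percentage adjustment: −35% −5% = −40%. $144,850 × 0.6 = $86,910.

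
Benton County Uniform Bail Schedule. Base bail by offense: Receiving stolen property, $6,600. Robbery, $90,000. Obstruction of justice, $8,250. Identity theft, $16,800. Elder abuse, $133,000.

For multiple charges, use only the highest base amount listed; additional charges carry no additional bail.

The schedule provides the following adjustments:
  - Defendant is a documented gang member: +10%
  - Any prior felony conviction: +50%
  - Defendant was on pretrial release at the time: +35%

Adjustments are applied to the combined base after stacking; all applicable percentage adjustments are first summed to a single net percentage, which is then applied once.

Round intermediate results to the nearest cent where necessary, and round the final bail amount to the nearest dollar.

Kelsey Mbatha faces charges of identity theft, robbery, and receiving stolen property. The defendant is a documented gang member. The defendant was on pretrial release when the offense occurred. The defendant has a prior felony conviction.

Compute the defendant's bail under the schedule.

Base amounts from the schedule: identity theft $16,800; robbery $90,000; receiving stolen property $6,600.
Stacking rule: use the highest base only. Highest is robbery at $90,000. Combined base = $90,000.
Net percentage adjustment: +10% +50% +35% = +95%. $90,000 × 1.95 = $175,500.

$175,500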